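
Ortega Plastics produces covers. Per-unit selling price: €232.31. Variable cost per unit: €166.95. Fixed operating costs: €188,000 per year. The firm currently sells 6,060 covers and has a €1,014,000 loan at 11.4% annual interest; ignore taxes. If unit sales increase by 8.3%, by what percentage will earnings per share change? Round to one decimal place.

Contribution at this volume is 6,060 × €65.36 = €396,081.60.
Subtracting fixed costs: EBIT = €396,081.60 − €188,000 = €208,081.60.
After interest of €115,596.00, pre-tax earnings = €92,485.60.
DCL = total CM / (EBIT − I) = €396,081.60 / €92,485.60 = 4.2826.
%ΔEPS = DCL × %ΔSales = 4.2826 × +8.3% = +35.5%.

+35.5%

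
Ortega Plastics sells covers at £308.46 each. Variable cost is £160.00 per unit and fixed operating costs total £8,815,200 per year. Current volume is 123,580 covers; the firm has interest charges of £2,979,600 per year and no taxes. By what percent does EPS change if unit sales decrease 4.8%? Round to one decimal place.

Contribution at this volume is 123,580 × £148.46 = £18,346,686.80.
Subtracting fixed costs: EBIT = £18,346,686.80 − £8,815,200 = £9,531,486.80.
Interest = £2,979,600.00, so EBIT − I = £6,551,886.80.
DCL = total CM / (EBIT − I) = £18,346,686.80 / £6,551,886.80 = 2.8002.
%ΔEPS = DCL × %ΔSales = 2.8002 × -4.8% = -13.4%.

-13.4%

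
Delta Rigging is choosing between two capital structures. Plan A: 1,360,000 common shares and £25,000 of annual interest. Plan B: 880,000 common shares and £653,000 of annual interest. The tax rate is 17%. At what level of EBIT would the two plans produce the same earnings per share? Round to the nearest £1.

£1,804,333

At indifference, (EBIT − 25,000)(1 − t)/1,360,000 = (EBIT − 653,000)(1 − t)/880,000.
Cancelling (1 − t) and cross-multiplying: 880,000·(EBIT − 25,000) = 1,360,000·(EBIT − 653,000).
EBIT × (1,360,000 − 880,000) = 653,000 × 1,360,000 − 25,000 × 880,000 = 866,080,000,000, so EBIT = 866,080,000,000 ÷ 480,000 = 1,804,333.33.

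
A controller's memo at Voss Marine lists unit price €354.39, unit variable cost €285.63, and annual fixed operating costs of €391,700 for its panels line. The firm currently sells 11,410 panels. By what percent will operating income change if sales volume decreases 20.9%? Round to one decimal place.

At 11,410 units, contribution = 11,410 × €68.76 = €784,551.60.
EBIT = €784,551.60 − €391,700 = €392,851.60.
So DOL = total CM / EBIT = €784,551.60 / €392,851.60 = 1.9971.
Operating income changes by 1.9971 × -20.9% = -41.7%.

-41.7%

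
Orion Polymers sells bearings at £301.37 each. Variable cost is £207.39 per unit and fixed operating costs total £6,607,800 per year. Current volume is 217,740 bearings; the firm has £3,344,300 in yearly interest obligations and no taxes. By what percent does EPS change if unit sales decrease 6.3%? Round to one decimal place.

-12.3%

Total contribution margin = 217,740 × £93.98 = £20,463,205.20.
Operating income = contribution − fixed costs = £20,463,205.20 − £6,607,800 = £13,855,405.20.
Interest = £3,344,300.00, so EBIT − I = £10,511,105.20.
Degree of combined leverage = contribution ÷ (EBIT − I) = £20,463,205.20 ÷ £10,511,105.20 = 1.9468.
%ΔEPS = DCL × %ΔSales = 1.9468 × -6.3% = -12.3%.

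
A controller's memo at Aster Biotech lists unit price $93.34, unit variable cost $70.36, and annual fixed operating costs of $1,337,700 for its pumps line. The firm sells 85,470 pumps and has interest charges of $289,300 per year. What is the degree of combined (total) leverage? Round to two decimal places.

5.83

Contribution at this volume is 85,470 × $22.98 = $1,964,100.60.
EBIT = $1,964,100.60 − $1,337,700 = $626,400.60. Interest = $289,300.00.
DOL = $1,964,100.60 ÷ $626,400.60 = 3.1355; DFL = $626,400.60 ÷ $337,100.60 = 1.8582.
Combined leverage = 3.1355 × 1.8582 = 5.8264.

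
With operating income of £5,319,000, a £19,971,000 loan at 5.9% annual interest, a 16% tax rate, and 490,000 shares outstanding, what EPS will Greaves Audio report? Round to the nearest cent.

Pre-tax income = £5,319,000 − £1,178,289.00 = £4,140,711.00.
After tax at 16%: net income = £4,140,711.00 × 0.84 = £3,478,197.24.
Per share: £3,478,197.24 / 490,000 shares = £7.10.

£7.10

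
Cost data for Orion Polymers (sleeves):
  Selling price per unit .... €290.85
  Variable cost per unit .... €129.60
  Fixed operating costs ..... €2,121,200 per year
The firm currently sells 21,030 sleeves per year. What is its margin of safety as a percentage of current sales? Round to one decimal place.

Contribution margin per unit = €290.85 − €129.60 = €161.25. Break-even units = €2,121,200 ÷ €161.25 = 13,154.73; break-even revenue = 13,154.73 × €290.85 = €3,826,052.84.
Actual sales revenue = 21,030 × €290.85 = €6,116,575.50.
Margin of safety = (€6,116,575.50 − €3,826,052.84) ÷ €6,116,575.50 = 37.4%.

37.4%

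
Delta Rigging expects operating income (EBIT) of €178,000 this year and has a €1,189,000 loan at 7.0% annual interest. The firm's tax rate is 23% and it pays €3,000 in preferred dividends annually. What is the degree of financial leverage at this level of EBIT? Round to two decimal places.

1.96

Interest = €83,230.00.
Pre-tax preferred-dividend burden = €3,000 ÷ (1 − 0.23) = €3,896.10.
DFL = EBIT ÷ [EBIT − I − D_p/(1−t)] = €178,000 ÷ [€178,000 − €83,230.00 − €3,896.10] = €178,000 ÷ €90,873.90 = 1.9588.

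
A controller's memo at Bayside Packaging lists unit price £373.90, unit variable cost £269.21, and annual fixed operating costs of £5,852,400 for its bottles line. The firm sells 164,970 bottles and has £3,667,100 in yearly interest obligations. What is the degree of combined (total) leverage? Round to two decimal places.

Total contribution margin = 164,970 × £104.69 = £17,270,709.30.
Subtracting fixed costs: EBIT = £17,270,709.30 − £5,852,400 = £11,418,309.30. Interest = £3,667,100.00, so EBIT − I = £7,751,209.30.
Degree of total leverage = total CM / (EBIT − interest) = £17,270,709.30 / £7,751,209.30 = 2.2281.

2.23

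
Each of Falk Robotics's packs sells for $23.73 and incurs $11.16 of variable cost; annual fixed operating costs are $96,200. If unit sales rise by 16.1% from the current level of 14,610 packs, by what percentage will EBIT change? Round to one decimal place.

+33.8%

Total contribution margin = 14,610 × $12.57 = $183,647.70.
EBIT = $183,647.70 − $96,200 = $87,447.70.
DOL = contribution ÷ EBIT = $183,647.70 ÷ $87,447.70 = 2.1001.
So EBIT moves 2.1001 × (+16.1%) = +33.8%.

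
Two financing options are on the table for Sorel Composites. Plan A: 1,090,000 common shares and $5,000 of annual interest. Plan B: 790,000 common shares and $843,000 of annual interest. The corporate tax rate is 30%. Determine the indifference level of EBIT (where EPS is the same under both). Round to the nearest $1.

Set EPS_A = EPS_B: (EBIT − $5,000)(1 − 0.30) ÷ 1,090,000 = (EBIT − $843,000)(1 − 0.30) ÷ 790,000.
Cancelling (1 − t) and cross-multiplying: 790,000·(EBIT − 5,000) = 1,090,000·(EBIT − 843,000).
EBIT × (1,090,000 − 790,000) = 843,000 × 1,090,000 − 5,000 × 790,000 = 914,920,000,000, so EBIT = 914,920,000,000 ÷ 300,000 = 3,049,733.33.

$3,049,733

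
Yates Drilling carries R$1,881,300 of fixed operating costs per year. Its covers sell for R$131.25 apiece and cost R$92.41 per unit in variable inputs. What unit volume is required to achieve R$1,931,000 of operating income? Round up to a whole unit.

98,154 covers

Each unit contributes R$131.25 − R$92.41 = R$38.84.
Need Q such that Q × R$38.84 − R$1,881,300 = R$1,931,000, i.e. Q = R$3,812,300 / R$38.84 = 98,153.96 → 98,154.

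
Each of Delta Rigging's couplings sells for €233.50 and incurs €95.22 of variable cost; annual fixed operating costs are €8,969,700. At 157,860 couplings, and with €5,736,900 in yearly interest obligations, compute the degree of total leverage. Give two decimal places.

3.06

Total contribution margin = 157,860 × €138.28 = €21,828,880.80.
Operating income = contribution − fixed costs = €21,828,880.80 − €8,969,700 = €12,859,180.80. Interest = €5,736,900.00, so EBIT − I = €7,122,280.80.
Degree of total leverage = total CM / (EBIT − interest) = €21,828,880.80 / €7,122,280.80 = 3.0649.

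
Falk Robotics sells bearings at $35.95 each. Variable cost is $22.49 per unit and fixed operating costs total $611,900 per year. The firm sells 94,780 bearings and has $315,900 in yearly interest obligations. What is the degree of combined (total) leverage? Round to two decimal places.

Contribution at this volume is 94,780 × $13.46 = $1,275,738.80.
EBIT = $1,275,738.80 − $611,900 = $663,838.80. Interest = $315,900.00, so EBIT − I = $347,938.80.
Degree of total leverage = total CM / (EBIT − interest) = $1,275,738.80 / $347,938.80 = 3.6666.

3.67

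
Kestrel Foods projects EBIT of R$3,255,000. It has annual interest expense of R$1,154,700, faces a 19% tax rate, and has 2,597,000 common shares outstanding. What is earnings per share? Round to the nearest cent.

R$0.66

Interest = R$1,154,700.00, so EBT = R$3,255,000 − R$1,154,700.00 = R$2,100,300.00.
Net income = R$2,100,300.00 × (1 − 0.19) = R$1,701,243.00.
Per share: R$1,701,243.00 / 2,597,000 shares = R$0.66.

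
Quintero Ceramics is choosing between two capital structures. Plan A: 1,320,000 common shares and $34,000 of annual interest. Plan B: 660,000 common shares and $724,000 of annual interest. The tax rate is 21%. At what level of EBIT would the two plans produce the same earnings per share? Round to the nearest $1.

At indifference, (EBIT − 34,000)(1 − t)/1,320,000 = (EBIT − 724,000)(1 − t)/660,000.
Cancelling (1 − t) and cross-multiplying: 660,000·(EBIT − 34,000) = 1,320,000·(EBIT − 724,000).
Solving, EBIT = (724,000·1,320,000 − 34,000·660,000) / (1,320,000 − 660,000) = 933,240,000,000 / 660,000 = 1,414,000.00.

$1,414,000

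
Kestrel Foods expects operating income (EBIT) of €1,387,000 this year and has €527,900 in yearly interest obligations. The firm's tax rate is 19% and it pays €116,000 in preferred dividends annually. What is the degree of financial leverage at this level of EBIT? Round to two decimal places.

1.94

Annual interest charges come to €527,900.00.
Preferred dividends grossed up pre-tax: €116,000 / (1 − 0.19) = €143,209.88.
DFL = EBIT ÷ [EBIT − I − D_p/(1−t)] = €1,387,000 ÷ [€1,387,000 − €527,900.00 − €143,209.88] = €1,387,000 ÷ €715,890.12 = 1.9374.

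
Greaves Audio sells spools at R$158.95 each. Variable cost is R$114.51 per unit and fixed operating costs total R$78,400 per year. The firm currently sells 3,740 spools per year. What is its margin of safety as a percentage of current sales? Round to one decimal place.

Contribution margin per unit = R$158.95 − R$114.51 = R$44.44. Break-even units = R$78,400 ÷ R$44.44 = 1,764.18; break-even revenue = 1,764.18 × R$158.95 = R$280,415.84.
Current sales = 3,740 × R$158.95 = R$594,473.00.
Margin of safety = (R$594,473.00 − R$280,415.84) ÷ R$594,473.00 = 52.8%.

52.8%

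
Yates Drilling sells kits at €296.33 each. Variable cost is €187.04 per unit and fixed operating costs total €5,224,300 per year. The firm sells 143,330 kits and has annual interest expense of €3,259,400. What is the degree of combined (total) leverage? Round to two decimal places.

2.18

At 143,330 units, contribution = 143,330 × €109.29 = €15,664,535.70.
EBIT = €15,664,535.70 − €5,224,300 = €10,440,235.70. Interest = €3,259,400.00, so EBIT − I = €7,180,835.70.
Degree of total leverage = total CM / (EBIT − interest) = €15,664,535.70 / €7,180,835.70 = 2.1814.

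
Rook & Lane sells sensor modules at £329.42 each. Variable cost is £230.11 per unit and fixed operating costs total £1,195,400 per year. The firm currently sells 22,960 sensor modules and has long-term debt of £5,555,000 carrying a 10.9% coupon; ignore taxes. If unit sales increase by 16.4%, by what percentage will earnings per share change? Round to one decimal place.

Contribution at this volume is 22,960 × £99.31 = £2,280,157.60.
Subtracting fixed costs: EBIT = £2,280,157.60 − £1,195,400 = £1,084,757.60.
After interest of £605,495.00, pre-tax earnings = £479,262.60.
Degree of combined leverage = contribution ÷ (EBIT − I) = £2,280,157.60 ÷ £479,262.60 = 4.7576.
EPS therefore changes by 4.7576 × (+16.4%) = +78.0%.

+78.0%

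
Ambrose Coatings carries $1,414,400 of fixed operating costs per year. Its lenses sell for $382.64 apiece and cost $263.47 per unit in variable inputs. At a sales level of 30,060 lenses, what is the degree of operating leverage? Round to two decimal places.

1.65

Contribution at this volume is 30,060 × $119.17 = $3,582,250.20.
EBIT = $3,582,250.20 − $1,414,400 = $2,167,850.20.
DOL = contribution ÷ EBIT = $3,582,250.20 ÷ $2,167,850.20 = 1.6524.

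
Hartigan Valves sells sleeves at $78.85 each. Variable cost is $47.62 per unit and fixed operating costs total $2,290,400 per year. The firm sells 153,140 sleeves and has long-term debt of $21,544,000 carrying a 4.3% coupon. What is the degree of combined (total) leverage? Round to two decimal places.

3.05

Total contribution margin = 153,140 × $31.23 = $4,782,562.20.
Subtracting fixed costs: EBIT = $4,782,562.20 − $2,290,400 = $2,492,162.20. Interest = $926,392.00, so EBIT − I = $1,565,770.20.
Degree of total leverage = total CM / (EBIT − interest) = $4,782,562.20 / $1,565,770.20 = 3.0544.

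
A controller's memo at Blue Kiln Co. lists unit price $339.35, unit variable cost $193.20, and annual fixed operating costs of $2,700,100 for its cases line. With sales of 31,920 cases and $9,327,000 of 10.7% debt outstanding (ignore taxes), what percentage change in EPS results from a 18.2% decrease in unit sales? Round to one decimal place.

At 31,920 units, contribution = 31,920 × $146.15 = $4,665,108.00.
Subtracting fixed costs: EBIT = $4,665,108.00 − $2,700,100 = $1,965,008.00.
After interest of $997,989.00, pre-tax earnings = $967,019.00.
Degree of combined leverage = contribution ÷ (EBIT − I) = $4,665,108.00 ÷ $967,019.00 = 4.8242.
%ΔEPS = DCL × %ΔSales = 4.8242 × -18.2% = -87.8%.

-87.8%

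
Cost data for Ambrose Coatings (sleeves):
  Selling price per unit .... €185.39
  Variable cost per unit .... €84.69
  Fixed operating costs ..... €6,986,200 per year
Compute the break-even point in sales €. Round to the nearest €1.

CM per unit = €185.39 − €84.69 = €100.70; CM ratio = €100.70 / €185.39 = 0.5432.
Break-even revenue = fixed costs × price ÷ CM = €6,986,200 × €185.39 ÷ €100.70 = €12,861,684.

€12,861,684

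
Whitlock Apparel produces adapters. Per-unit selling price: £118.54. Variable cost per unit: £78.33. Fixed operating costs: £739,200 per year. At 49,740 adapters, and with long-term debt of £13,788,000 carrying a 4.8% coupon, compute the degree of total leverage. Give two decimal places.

3.34

Total contribution margin = 49,740 × £40.21 = £2,000,045.40.
Operating income = contribution − fixed costs = £2,000,045.40 − £739,200 = £1,260,845.40. Interest = £661,824.00, so EBIT − I = £599,021.40.
DCL = contribution ÷ (EBIT − I) = £2,000,045.40 ÷ £599,021.40 = 3.3389.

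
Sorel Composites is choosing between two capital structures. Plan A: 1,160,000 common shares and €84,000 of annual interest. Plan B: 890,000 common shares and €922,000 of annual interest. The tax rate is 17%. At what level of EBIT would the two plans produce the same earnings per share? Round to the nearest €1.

€3,684,296

At indifference, (EBIT − 84,000)(1 − t)/1,160,000 = (EBIT − 922,000)(1 − t)/890,000.
The (1 − t) factor cancels: (EBIT − 84,000) × 890,000 = (EBIT − 922,000) × 1,160,000.
EBIT × (1,160,000 − 890,000) = 922,000 × 1,160,000 − 84,000 × 890,000 = 994,760,000,000, so EBIT = 994,760,000,000 ÷ 270,000 = 3,684,296.30.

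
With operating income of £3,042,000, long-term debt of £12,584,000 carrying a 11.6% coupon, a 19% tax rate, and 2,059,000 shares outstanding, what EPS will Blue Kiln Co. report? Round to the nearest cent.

Interest = £1,459,744.00, so EBT = £3,042,000 − £1,459,744.00 = £1,582,256.00.
Net income = £1,582,256.00 × (1 − 0.19) = £1,281,627.36.
Per share: £1,281,627.36 / 2,059,000 shares = £0.62.

£0.62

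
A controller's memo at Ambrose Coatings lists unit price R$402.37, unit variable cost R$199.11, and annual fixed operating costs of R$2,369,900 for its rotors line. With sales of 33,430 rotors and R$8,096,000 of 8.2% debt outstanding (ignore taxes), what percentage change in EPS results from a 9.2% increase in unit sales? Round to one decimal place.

+16.6%

Total contribution margin = 33,430 × R$203.26 = R$6,794,981.80.
Operating income = contribution − fixed costs = R$6,794,981.80 − R$2,369,900 = R$4,425,081.80.
After interest of R$663,872.00, pre-tax earnings = R$3,761,209.80.
Degree of combined leverage = contribution ÷ (EBIT − I) = R$6,794,981.80 ÷ R$3,761,209.80 = 1.8066.
EPS therefore changes by 1.8066 × (+9.2%) = +16.6%.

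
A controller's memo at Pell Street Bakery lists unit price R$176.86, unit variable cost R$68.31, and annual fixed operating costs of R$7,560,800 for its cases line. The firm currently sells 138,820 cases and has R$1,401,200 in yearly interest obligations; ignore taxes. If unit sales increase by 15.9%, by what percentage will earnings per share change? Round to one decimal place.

+39.2%

Total contribution margin = 138,820 × R$108.55 = R$15,068,911.00.
Subtracting fixed costs: EBIT = R$15,068,911.00 − R$7,560,800 = R$7,508,111.00.
After interest of R$1,401,200.00, pre-tax earnings = R$6,106,911.00.
DCL = total CM / (EBIT − I) = R$15,068,911.00 / R$6,106,911.00 = 2.4675.
EPS therefore changes by 2.4675 × (+15.9%) = +39.2%.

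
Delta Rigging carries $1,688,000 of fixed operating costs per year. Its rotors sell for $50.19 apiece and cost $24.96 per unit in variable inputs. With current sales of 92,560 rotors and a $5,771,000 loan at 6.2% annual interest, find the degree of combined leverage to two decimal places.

Total contribution margin = 92,560 × $25.23 = $2,335,288.80.
Subtracting fixed costs: EBIT = $2,335,288.80 − $1,688,000 = $647,288.80. Interest = $357,802.00, so EBIT − I = $289,486.80.
DCL = contribution ÷ (EBIT − I) = $2,335,288.80 ÷ $289,486.80 = 8.0670.

8.07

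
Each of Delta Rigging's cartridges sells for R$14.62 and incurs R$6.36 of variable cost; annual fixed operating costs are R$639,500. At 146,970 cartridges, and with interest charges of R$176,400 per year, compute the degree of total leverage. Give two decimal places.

3.05

Contribution at this volume is 146,970 × R$8.26 = R$1,213,972.20.
EBIT = R$1,213,972.20 − R$639,500 = R$574,472.20. Interest = R$176,400.00.
DOL = R$1,213,972.20 ÷ R$574,472.20 = 2.1132; DFL = R$574,472.20 ÷ R$398,072.20 = 1.4431.
Combined leverage = 2.1132 × 1.4431 = 3.0496.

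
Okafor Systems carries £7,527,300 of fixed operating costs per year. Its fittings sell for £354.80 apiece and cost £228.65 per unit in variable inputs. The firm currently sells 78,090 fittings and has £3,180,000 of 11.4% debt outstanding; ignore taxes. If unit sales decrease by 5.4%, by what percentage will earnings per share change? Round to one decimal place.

At 78,090 units, contribution = 78,090 × £126.15 = £9,851,053.50.
Operating income = contribution − fixed costs = £9,851,053.50 − £7,527,300 = £2,323,753.50.
After interest of £362,520.00, pre-tax earnings = £1,961,233.50.
Degree of combined leverage = contribution ÷ (EBIT − I) = £9,851,053.50 ÷ £1,961,233.50 = 5.0229.
EPS therefore changes by 5.0229 × (-5.4%) = -27.1%.

-27.1%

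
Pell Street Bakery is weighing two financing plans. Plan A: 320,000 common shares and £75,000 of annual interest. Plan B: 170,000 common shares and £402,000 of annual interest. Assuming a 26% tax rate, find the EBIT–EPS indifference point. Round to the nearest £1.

At indifference, (EBIT − 75,000)(1 − t)/320,000 = (EBIT − 402,000)(1 − t)/170,000.
The (1 − t) factor cancels: (EBIT − 75,000) × 170,000 = (EBIT − 402,000) × 320,000.
EBIT × (320,000 − 170,000) = 402,000 × 320,000 − 75,000 × 170,000 = 115,890,000,000, so EBIT = 115,890,000,000 ÷ 150,000 = 772,600.00.

£772,600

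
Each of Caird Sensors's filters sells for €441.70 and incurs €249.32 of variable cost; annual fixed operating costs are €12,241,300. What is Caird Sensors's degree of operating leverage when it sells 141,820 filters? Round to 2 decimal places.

At 141,820 units, contribution = 141,820 × €192.38 = €27,283,331.60.
Operating income = contribution − fixed costs = €27,283,331.60 − €12,241,300 = €15,042,031.60.
Degree of operating leverage = €27,283,331.60 / €15,042,031.60 = 1.8138.

1.81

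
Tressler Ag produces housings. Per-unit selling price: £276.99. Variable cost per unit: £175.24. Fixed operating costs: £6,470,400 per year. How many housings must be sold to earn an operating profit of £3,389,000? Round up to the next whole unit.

96,899 housings

Each unit contributes £276.99 − £175.24 = £101.75.
Need Q such that Q × £101.75 − £6,470,400 = £3,389,000, i.e. Q = £9,859,400 / £101.75 = 96,898.28 → 96,899.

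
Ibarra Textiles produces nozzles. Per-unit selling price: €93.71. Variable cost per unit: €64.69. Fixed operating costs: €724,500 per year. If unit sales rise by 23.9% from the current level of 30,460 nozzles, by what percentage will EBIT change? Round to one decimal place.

+132.5%

Total contribution margin = 30,460 × €29.02 = €883,949.20.
Subtracting fixed costs: EBIT = €883,949.20 − €724,500 = €159,449.20.
Degree of operating leverage = €883,949.20 / €159,449.20 = 5.5438.
Operating income changes by 5.5438 × +23.9% = +132.5%.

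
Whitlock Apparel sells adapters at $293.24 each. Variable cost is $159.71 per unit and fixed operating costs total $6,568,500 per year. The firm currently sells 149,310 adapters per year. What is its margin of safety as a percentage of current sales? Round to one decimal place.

67.1%

Each unit contributes $293.24 − $159.71 = $133.53. Break-even units = $6,568,500 ÷ $133.53 = 49,191.19; break-even revenue = 49,191.19 × $293.24 = $14,424,825.43.
Actual sales revenue = 149,310 × $293.24 = $43,783,664.40.
Margin of safety = ($43,783,664.40 − $14,424,825.43) ÷ $43,783,664.40 = 67.1%.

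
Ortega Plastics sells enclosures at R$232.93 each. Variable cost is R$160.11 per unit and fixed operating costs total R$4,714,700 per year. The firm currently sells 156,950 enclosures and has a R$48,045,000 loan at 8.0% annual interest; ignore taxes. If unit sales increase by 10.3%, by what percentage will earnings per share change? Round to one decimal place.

+41.0%

Contribution at this volume is 156,950 × R$72.82 = R$11,429,099.00.
Operating income = contribution − fixed costs = R$11,429,099.00 − R$4,714,700 = R$6,714,399.00.
Interest = R$3,843,600.00, so EBIT − I = R$2,870,799.00.
Degree of combined leverage = contribution ÷ (EBIT − I) = R$11,429,099.00 ÷ R$2,870,799.00 = 3.9812.
EPS therefore changes by 3.9812 × (+10.3%) = +41.0%.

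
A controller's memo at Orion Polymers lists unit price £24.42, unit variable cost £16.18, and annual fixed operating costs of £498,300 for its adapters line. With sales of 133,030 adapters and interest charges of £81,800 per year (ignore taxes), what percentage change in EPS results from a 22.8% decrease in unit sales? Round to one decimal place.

Contribution at this volume is 133,030 × £8.24 = £1,096,167.20.
Operating income = contribution − fixed costs = £1,096,167.20 − £498,300 = £597,867.20.
After interest of £81,800.00, pre-tax earnings = £516,067.20.
DCL = total CM / (EBIT − I) = £1,096,167.20 / £516,067.20 = 2.1241.
%ΔEPS = DCL × %ΔSales = 2.1241 × -22.8% = -48.4%.

-48.4%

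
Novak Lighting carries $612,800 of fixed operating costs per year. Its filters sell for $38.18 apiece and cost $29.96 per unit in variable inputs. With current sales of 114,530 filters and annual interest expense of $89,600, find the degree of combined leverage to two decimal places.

Total contribution margin = 114,530 × $8.22 = $941,436.60.
Operating income = contribution − fixed costs = $941,436.60 − $612,800 = $328,636.60. Interest = $89,600.00.
DOL = $941,436.60 ÷ $328,636.60 = 2.8647; DFL = $328,636.60 ÷ $239,036.60 = 1.3748.
DCL = DOL × DFL = 2.8647 × 1.3748 = 3.9384.

3.94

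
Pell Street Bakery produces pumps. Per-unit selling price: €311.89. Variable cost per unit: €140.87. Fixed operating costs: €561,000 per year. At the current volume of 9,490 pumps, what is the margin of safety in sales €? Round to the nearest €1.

€1,936,738

Each unit contributes €311.89 − €140.87 = €171.02. Break-even units = €561,000 ÷ €171.02 = 3,280.32; break-even revenue = 3,280.32 × €311.89 = €1,023,098.41.
Current sales = 9,490 × €311.89 = €2,959,836.10.
Margin of safety = €2,959,836.10 − €1,023,098.41 = €1,936,738.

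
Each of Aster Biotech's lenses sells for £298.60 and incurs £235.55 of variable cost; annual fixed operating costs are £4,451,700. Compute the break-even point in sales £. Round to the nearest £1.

CM per unit = £298.60 − £235.55 = £63.05; CM ratio = £63.05 / £298.60 = 0.2112.
Break-even revenue = fixed costs × price ÷ CM = £4,451,700 × £298.60 ÷ £63.05 = £21,082,912.

£21,082,912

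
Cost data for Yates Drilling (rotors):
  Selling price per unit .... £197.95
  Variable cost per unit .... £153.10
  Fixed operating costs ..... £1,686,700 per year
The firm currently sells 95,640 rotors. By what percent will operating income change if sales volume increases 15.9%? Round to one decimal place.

+26.2%

At 95,640 units, contribution = 95,640 × £44.85 = £4,289,454.00.
Subtracting fixed costs: EBIT = £4,289,454.00 − £1,686,700 = £2,602,754.00.
So DOL = total CM / EBIT = £4,289,454.00 / £2,602,754.00 = 1.6480.
So EBIT moves 1.6480 × (+15.9%) = +26.2%.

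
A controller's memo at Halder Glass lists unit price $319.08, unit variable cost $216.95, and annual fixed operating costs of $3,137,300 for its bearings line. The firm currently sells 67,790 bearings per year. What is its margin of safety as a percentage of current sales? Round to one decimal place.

54.7%

Unit CM = price − variable cost = $319.08 − $216.95 = $102.13. Break-even units = $3,137,300 ÷ $102.13 = 30,718.69; break-even revenue = 30,718.69 × $319.08 = $9,801,720.20.
Current sales = 67,790 × $319.08 = $21,630,433.20.
Margin of safety = ($21,630,433.20 − $9,801,720.20) ÷ $21,630,433.20 = 54.7%.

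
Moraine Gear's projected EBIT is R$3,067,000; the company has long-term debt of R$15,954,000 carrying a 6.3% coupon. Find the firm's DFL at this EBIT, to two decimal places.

Interest = R$1,005,102.00.
Degree of financial leverage = EBIT / (EBIT − interest) = R$3,067,000 / R$2,061,898.00 = 1.4875.

1.49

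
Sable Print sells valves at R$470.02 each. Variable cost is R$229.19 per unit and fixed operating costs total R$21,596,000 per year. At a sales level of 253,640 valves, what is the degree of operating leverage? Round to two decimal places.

1.55

Contribution at this volume is 253,640 × R$240.83 = R$61,084,121.20.
EBIT = R$61,084,121.20 − R$21,596,000 = R$39,488,121.20.
So DOL = total CM / EBIT = R$61,084,121.20 / R$39,488,121.20 = 1.5469.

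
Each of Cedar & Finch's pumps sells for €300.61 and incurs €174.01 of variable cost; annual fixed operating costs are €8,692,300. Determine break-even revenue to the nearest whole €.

CM per unit = €300.61 − €174.01 = €126.60; CM ratio = €126.60 / €300.61 = 0.4211.
Break-even revenue = fixed costs × price ÷ CM = €8,692,300 × €300.61 ÷ €126.60 = €20,639,750.

€20,639,750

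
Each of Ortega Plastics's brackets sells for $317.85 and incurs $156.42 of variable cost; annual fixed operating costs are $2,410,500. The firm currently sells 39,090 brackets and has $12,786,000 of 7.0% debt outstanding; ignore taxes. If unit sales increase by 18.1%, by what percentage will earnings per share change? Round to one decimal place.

+38.0%

Total contribution margin = 39,090 × $161.43 = $6,310,298.70.
Operating income = contribution − fixed costs = $6,310,298.70 − $2,410,500 = $3,899,798.70.
Interest = $895,020.00, so EBIT − I = $3,004,778.70.
Degree of combined leverage = contribution ÷ (EBIT − I) = $6,310,298.70 ÷ $3,004,778.70 = 2.1001.
%ΔEPS = DCL × %ΔSales = 2.1001 × +18.1% = +38.0%.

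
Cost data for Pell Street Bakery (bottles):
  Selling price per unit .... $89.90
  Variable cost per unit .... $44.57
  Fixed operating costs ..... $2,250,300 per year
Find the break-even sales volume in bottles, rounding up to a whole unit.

Unit CM = price − variable cost = $89.90 − $44.57 = $45.33.
Break-even volume = fixed costs ÷ CM per unit = $2,250,300 ÷ $45.33 = 49,642.62, so 49,643 bottles.

49,643 bottles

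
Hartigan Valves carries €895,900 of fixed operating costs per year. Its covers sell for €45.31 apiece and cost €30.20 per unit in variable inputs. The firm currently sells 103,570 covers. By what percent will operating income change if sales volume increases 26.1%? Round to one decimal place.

+61.0%

Contribution at this volume is 103,570 × €15.11 = €1,564,942.70.
EBIT = €1,564,942.70 − €895,900 = €669,042.70.
DOL = contribution ÷ EBIT = €1,564,942.70 ÷ €669,042.70 = 2.3391.
So EBIT moves 2.3391 × (+26.1%) = +61.0%.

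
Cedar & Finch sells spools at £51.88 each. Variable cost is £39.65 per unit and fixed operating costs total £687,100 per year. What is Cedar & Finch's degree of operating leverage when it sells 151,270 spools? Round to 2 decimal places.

At 151,270 units, contribution = 151,270 × £12.23 = £1,850,032.10.
Subtracting fixed costs: EBIT = £1,850,032.10 − £687,100 = £1,162,932.10.
So DOL = total CM / EBIT = £1,850,032.10 / £1,162,932.10 = 1.5908.

1.59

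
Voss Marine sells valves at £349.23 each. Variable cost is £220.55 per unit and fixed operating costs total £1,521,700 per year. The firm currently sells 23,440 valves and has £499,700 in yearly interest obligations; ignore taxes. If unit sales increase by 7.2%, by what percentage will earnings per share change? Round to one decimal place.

+21.8%

At 23,440 units, contribution = 23,440 × £128.68 = £3,016,259.20.
Subtracting fixed costs: EBIT = £3,016,259.20 − £1,521,700 = £1,494,559.20.
Interest = £499,700.00, so EBIT − I = £994,859.20.
Degree of combined leverage = contribution ÷ (EBIT − I) = £3,016,259.20 ÷ £994,859.20 = 3.0318.
%ΔEPS = DCL × %ΔSales = 3.0318 × +7.2% = +21.8%.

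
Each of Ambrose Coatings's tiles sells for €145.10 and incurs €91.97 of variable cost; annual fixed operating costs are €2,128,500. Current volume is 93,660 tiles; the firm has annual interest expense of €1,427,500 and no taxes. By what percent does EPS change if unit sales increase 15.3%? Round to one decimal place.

Total contribution margin = 93,660 × €53.13 = €4,976,155.80.
Operating income = contribution − fixed costs = €4,976,155.80 − €2,128,500 = €2,847,655.80.
After interest of €1,427,500.00, pre-tax earnings = €1,420,155.80.
DCL = total CM / (EBIT − I) = €4,976,155.80 / €1,420,155.80 = 3.5040.
EPS therefore changes by 3.5040 × (+15.3%) = +53.6%.

+53.6%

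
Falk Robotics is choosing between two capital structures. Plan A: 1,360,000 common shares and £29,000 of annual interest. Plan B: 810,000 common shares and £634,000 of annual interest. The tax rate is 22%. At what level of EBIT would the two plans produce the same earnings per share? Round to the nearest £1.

Set EPS_A = EPS_B: (EBIT − £29,000)(1 − 0.22) ÷ 1,360,000 = (EBIT − £634,000)(1 − 0.22) ÷ 810,000.
The (1 − t) factor cancels: (EBIT − 29,000) × 810,000 = (EBIT − 634,000) × 1,360,000.
Solving, EBIT = (634,000·1,360,000 − 29,000·810,000) / (1,360,000 − 810,000) = 838,750,000,000 / 550,000 = 1,525,000.00.

£1,525,000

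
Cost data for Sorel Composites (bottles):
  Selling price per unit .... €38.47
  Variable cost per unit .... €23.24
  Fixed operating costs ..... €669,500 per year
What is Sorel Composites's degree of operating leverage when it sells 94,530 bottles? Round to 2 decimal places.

At 94,530 units, contribution = 94,530 × €15.23 = €1,439,691.90.
Subtracting fixed costs: EBIT = €1,439,691.90 − €669,500 = €770,191.90.
DOL = contribution ÷ EBIT = €1,439,691.90 ÷ €770,191.90 = 1.8693.

1.87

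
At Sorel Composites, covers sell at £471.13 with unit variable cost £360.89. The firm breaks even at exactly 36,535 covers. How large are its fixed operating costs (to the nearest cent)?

Contribution margin per unit = £471.13 − £360.89 = £110.24.
Fixed costs = break-even units × CM = 36,535 × £110.24 = £4,027,618.40.

£4,027,618.40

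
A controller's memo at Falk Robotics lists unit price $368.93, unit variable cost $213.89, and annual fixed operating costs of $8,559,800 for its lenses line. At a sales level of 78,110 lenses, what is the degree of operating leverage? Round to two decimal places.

Contribution at this volume is 78,110 × $155.04 = $12,110,174.40.
Operating income = contribution − fixed costs = $12,110,174.40 − $8,559,800 = $3,550,374.40.
So DOL = total CM / EBIT = $12,110,174.40 / $3,550,374.40 = 3.4110.

3.41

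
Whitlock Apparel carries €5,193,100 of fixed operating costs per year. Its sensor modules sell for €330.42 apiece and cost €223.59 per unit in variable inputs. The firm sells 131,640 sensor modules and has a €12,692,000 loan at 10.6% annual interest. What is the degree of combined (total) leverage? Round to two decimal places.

1.87

Total contribution margin = 131,640 × €106.83 = €14,063,101.20.
Subtracting fixed costs: EBIT = €14,063,101.20 − €5,193,100 = €8,870,001.20. Interest = €1,345,352.00.
DOL = €14,063,101.20 ÷ €8,870,001.20 = 1.5855; DFL = €8,870,001.20 ÷ €7,524,649.20 = 1.1788.
Combined leverage = 1.5855 × 1.1788 = 1.8690.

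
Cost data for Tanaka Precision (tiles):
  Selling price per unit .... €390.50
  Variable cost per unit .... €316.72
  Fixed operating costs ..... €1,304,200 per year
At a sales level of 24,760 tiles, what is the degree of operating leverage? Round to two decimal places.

3.50

At 24,760 units, contribution = 24,760 × €73.78 = €1,826,792.80.
EBIT = €1,826,792.80 − €1,304,200 = €522,592.80.
Degree of operating leverage = €1,826,792.80 / €522,592.80 = 3.4956.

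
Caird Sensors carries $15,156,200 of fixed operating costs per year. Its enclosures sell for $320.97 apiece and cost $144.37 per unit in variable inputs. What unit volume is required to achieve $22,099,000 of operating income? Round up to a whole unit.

Contribution margin per unit = $320.97 − $144.37 = $176.60.
Need Q such that Q × $176.60 − $15,156,200 = $22,099,000, i.e. Q = $37,255,200 / $176.60 = 210,958.10 → 210,959.

210,959 enclosures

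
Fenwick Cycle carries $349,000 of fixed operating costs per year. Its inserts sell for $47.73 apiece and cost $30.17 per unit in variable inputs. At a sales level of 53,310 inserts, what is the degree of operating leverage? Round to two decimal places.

1.59

Contribution at this volume is 53,310 × $17.56 = $936,123.60.
EBIT = $936,123.60 − $349,000 = $587,123.60.
So DOL = total CM / EBIT = $936,123.60 / $587,123.60 = 1.5944.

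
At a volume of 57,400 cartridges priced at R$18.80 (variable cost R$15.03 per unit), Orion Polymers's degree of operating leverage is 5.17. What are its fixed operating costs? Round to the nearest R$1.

R$174,542

Total contribution margin = 57,400 × R$3.77 = R$216,398.00.
Since DOL = CM ÷ EBIT, EBIT = R$216,398.00 ÷ 5.17 = R$41,856.48.
And FC = contribution − EBIT = R$216,398.00 − R$41,856.48 = R$174,542.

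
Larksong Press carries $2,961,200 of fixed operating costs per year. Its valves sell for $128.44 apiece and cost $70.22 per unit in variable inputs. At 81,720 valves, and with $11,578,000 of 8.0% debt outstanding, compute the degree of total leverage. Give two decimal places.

5.47

Total contribution margin = 81,720 × $58.22 = $4,757,738.40.
Operating income = contribution − fixed costs = $4,757,738.40 − $2,961,200 = $1,796,538.40. Interest = $926,240.00, so EBIT − I = $870,298.40.
Degree of total leverage = total CM / (EBIT − interest) = $4,757,738.40 / $870,298.40 = 5.4668.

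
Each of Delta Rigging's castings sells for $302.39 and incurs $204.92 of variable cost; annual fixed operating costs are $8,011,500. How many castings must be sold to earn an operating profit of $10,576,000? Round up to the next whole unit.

190,700 castings

Each unit contributes $302.39 − $204.92 = $97.47.
Required volume = (fixed costs + target profit) ÷ CM = ($8,011,500 + $10,576,000) ÷ $97.47 = 190,699.70, so 190,700 castings.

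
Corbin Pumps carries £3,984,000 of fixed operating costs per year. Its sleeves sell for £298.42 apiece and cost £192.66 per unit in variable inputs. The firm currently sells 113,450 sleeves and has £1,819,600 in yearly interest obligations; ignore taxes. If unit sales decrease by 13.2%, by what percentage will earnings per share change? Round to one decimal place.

-25.6%

At 113,450 units, contribution = 113,450 × £105.76 = £11,998,472.00.
Operating income = contribution − fixed costs = £11,998,472.00 − £3,984,000 = £8,014,472.00.
Interest = £1,819,600.00, so EBIT − I = £6,194,872.00.
DCL = total CM / (EBIT − I) = £11,998,472.00 / £6,194,872.00 = 1.9368.
%ΔEPS = DCL × %ΔSales = 1.9368 × -13.2% = -25.6%.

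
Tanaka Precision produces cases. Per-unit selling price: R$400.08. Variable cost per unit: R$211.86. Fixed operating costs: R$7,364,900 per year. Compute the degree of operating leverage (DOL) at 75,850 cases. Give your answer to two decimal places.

At 75,850 units, contribution = 75,850 × R$188.22 = R$14,276,487.00.
EBIT = R$14,276,487.00 − R$7,364,900 = R$6,911,587.00.
So DOL = total CM / EBIT = R$14,276,487.00 / R$6,911,587.00 = 2.0656.

2.07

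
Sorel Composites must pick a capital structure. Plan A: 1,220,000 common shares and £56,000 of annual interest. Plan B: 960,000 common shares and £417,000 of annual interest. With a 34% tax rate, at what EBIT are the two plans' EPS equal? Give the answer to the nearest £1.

£1,749,923

At indifference, (EBIT − 56,000)(1 − t)/1,220,000 = (EBIT − 417,000)(1 − t)/960,000.
Cancelling (1 − t) and cross-multiplying: 960,000·(EBIT − 56,000) = 1,220,000·(EBIT − 417,000).
Solving, EBIT = (417,000·1,220,000 − 56,000·960,000) / (1,220,000 − 960,000) = 454,980,000,000 / 260,000 = 1,749,923.08.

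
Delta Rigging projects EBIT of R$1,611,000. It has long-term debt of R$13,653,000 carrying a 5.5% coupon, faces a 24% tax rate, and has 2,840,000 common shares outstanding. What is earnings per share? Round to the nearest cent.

R$0.23

Pre-tax income = R$1,611,000 − R$750,915.00 = R$860,085.00.
Net income = R$860,085.00 × (1 − 0.24) = R$653,664.60.
EPS = R$653,664.60 ÷ 2,840,000 = R$0.23.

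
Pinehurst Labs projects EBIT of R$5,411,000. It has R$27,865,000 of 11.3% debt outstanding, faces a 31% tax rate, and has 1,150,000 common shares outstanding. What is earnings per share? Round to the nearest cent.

Interest = R$3,148,745.00, so EBT = R$5,411,000 − R$3,148,745.00 = R$2,262,255.00.
After tax at 31%: net income = R$2,262,255.00 × 0.69 = R$1,560,955.95.
Per share: R$1,560,955.95 / 1,150,000 shares = R$1.36.

R$1.36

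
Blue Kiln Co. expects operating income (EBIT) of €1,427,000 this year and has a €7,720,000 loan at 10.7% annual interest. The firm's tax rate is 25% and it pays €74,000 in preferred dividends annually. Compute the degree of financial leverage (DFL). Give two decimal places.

Annual interest charges come to €826,040.00.
Pre-tax preferred-dividend burden = €74,000 ÷ (1 − 0.25) = €98,666.67.
DFL = EBIT ÷ [EBIT − I − D_p/(1−t)] = €1,427,000 ÷ [€1,427,000 − €826,040.00 − €98,666.67] = €1,427,000 ÷ €502,293.33 = 2.8410.

2.84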